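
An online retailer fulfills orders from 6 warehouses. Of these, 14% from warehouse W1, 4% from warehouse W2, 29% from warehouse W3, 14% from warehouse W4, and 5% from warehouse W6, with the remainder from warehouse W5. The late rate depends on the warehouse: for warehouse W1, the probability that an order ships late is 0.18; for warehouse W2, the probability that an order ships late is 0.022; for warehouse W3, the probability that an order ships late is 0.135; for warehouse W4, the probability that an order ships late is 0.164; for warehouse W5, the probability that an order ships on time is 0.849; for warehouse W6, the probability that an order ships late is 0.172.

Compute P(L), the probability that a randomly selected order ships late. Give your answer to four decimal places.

P(W5) = 1 − (0.14 + 0.04 + 0.29 + 0.14 + 0.05) = 0.34.
P(L|W5) = 1 − 0.849 = 0.151.
Summing over the partition,
P(L) = P(L|W1)·P(W1) + P(L|W2)·P(W2) + P(L|W3)·P(W3) + P(L|W4)·P(W4) + P(L|W5)·P(W5) + P(L|W6)·P(W6)
      = 0.18·0.14 + 0.022·0.04 + 0.135·0.29 + 0.164·0.14 + 0.151·0.34 + 0.172·0.05
      = 0.0252 + 0.00088 + 0.03915 + 0.02296 + 0.05134 + 0.0086 = 0.14813

P(L) ≈ 0.1481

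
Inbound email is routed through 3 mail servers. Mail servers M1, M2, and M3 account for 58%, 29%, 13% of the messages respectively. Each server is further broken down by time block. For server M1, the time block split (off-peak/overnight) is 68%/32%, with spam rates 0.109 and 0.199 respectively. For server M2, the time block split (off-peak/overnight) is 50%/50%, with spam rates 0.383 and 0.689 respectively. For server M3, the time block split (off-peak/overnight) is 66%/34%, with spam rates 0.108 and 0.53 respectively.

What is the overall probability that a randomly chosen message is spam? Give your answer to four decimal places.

P(S|M1) = 0.68·0.109 + 0.32·0.199 = 0.07412 + 0.06368 = 0.1378
P(S|M2) = 0.5·0.383 + 0.5·0.689 = 0.1915 + 0.3445 = 0.536
P(S|M3) = 0.66·0.108 + 0.34·0.53 = 0.07128 + 0.1802 = 0.25148
Then overall,
P(S) = 0.58·0.1378 + 0.29·0.536 + 0.13·0.25148
      = 0.079924 + 0.15544 + 0.0326924 = 0.2680564

P(S) ≈ 0.2681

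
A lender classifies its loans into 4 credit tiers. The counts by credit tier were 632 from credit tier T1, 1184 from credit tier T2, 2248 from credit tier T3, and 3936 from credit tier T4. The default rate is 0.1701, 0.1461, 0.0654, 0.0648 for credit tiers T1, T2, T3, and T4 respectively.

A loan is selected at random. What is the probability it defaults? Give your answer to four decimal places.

P(D) ≈ 0.0853

Total: 632 + 1184 + 2248 + 3936 = 8000.
P(T1) = 632/8000 = 0.079. P(T2) = 1184/8000 = 0.148. P(T3) = 2248/8000 = 0.281. P(T4) = 3936/8000 = 0.492.
P(D) = P(D|T1)·P(T1) + P(D|T2)·P(T2) + P(D|T3)·P(T3) + P(D|T4)·P(T4)
      = 0.1701·0.079 + 0.1461·0.148 + 0.0654·0.281 + 0.0648·0.492
      = 0.0134379 + 0.0216228 + 0.0183774 + 0.0318816 = 0.0853197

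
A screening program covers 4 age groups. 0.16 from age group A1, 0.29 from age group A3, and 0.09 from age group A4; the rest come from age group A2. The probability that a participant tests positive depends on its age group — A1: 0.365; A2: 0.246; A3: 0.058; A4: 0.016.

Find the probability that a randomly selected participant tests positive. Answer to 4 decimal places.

0.1898

P(A2) = 1 − (0.16 + 0.29 + 0.09) = 0.46.
Summing over the partition,
P(T) = P(T|A1)·P(A1) + P(T|A2)·P(A2) + P(T|A3)·P(A3) + P(T|A4)·P(A4)
      = 0.365·0.16 + 0.246·0.46 + 0.058·0.29 + 0.016·0.09
      = 0.0584 + 0.11316 + 0.01682 + 0.00144 = 0.18982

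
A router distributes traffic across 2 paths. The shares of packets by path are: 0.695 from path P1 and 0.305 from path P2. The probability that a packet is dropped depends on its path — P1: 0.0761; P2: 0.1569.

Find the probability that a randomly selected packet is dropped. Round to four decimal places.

P(L) ≈ 0.1007

P(L) = P(L|P1)·P(P1) + P(L|P2)·P(P2)
      = 0.0761·0.695 + 0.1569·0.305
      = 0.0528895 + 0.0478545 = 0.100744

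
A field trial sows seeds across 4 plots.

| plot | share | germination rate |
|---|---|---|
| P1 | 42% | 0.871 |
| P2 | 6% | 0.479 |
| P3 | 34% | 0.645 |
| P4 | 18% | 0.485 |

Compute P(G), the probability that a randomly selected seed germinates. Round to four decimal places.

P(G) = P(G|P1)·P(P1) + P(G|P2)·P(P2) + P(G|P3)·P(P3) + P(G|P4)·P(P4)
      = 0.871·0.42 + 0.479·0.06 + 0.645·0.34 + 0.485·0.18
      = 0.36582 + 0.02874 + 0.2193 + 0.0873 = 0.70116

P(G) ≈ 0.7012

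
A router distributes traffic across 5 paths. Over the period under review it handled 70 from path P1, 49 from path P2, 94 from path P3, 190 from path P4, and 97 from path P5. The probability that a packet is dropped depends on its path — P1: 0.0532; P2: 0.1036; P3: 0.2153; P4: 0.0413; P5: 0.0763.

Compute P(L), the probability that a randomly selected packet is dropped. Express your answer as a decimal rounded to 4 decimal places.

P(L) ≈ 0.0886

Total: 70 + 49 + 94 + 190 + 97 = 500.
P(P1) = 70/500 = 0.14. P(P2) = 49/500 = 0.098. P(P3) = 94/500 = 0.188. P(P4) = 190/500 = 0.38. P(P5) = 97/500 = 0.194.
Summing over the partition,
P(L) = P(L|P1)·P(P1) + P(L|P2)·P(P2) + P(L|P3)·P(P3) + P(L|P4)·P(P4) + P(L|P5)·P(P5)
      = 0.0532·0.14 + 0.1036·0.098 + 0.2153·0.188 + 0.0413·0.38 + 0.0763·0.194
      = 0.007448 + 0.0101528 + 0.0404764 + 0.015694 + 0.0148022 = 0.0885734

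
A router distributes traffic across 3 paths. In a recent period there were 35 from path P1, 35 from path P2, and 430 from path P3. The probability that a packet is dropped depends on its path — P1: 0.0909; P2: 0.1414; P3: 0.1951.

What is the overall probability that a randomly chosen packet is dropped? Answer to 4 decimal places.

Total: 35 + 35 + 430 = 500.
P(P1) = 35/500 = 0.07. P(P2) = 35/500 = 0.07. P(P3) = 430/500 = 0.86.
P(L) = P(L|P1)·P(P1) + P(L|P2)·P(P2) + P(L|P3)·P(P3)
      = 0.0909·0.07 + 0.1414·0.07 + 0.1951·0.86
      = 0.006363 + 0.009898 + 0.167786 = 0.184047

0.1840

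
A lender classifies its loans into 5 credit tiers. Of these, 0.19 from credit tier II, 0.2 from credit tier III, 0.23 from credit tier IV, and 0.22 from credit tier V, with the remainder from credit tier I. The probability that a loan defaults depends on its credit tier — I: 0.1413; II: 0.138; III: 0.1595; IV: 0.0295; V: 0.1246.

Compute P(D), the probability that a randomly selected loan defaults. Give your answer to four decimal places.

P(I) = 1 − (0.19 + 0.2 + 0.23 + 0.22) = 0.16.
P(D) = P(D|I)·P(I) + P(D|II)·P(II) + P(D|III)·P(III) + P(D|IV)·P(IV) + P(D|V)·P(V)
      = 0.1413·0.16 + 0.138·0.19 + 0.1595·0.2 + 0.0295·0.23 + 0.1246·0.22
      = 0.022608 + 0.02622 + 0.0319 + 0.006785 + 0.027412 = 0.114925

0.1149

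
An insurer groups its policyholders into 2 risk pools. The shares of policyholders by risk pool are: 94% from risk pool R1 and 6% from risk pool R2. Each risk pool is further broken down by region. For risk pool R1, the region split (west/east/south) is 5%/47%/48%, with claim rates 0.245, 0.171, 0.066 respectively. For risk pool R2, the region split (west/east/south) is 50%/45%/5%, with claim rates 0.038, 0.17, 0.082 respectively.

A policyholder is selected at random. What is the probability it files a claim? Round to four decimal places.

0.1228

P(C|R1) = 0.05·0.245 + 0.47·0.171 + 0.48·0.066 = 0.01225 + 0.08037 + 0.03168 = 0.1243
P(C|R2) = 0.5·0.038 + 0.45·0.17 + 0.05·0.082 = 0.019 + 0.0765 + 0.0041 = 0.0996
Then overall,
P(C) = 0.94·0.1243 + 0.06·0.0996
      = 0.116842 + 0.005976 = 0.122818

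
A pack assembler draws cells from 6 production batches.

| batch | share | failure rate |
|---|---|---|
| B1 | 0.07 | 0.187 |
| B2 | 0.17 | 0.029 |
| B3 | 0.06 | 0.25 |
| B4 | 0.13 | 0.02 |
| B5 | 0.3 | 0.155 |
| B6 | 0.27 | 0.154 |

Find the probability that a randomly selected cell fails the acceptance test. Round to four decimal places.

Using total probability over the partition,
P(F) = P(F|B1)·P(B1) + P(F|B2)·P(B2) + P(F|B3)·P(B3) + P(F|B4)·P(B4) + P(F|B5)·P(B5) + P(F|B6)·P(B6)
      = 0.187·0.07 + 0.029·0.17 + 0.25·0.06 + 0.02·0.13 + 0.155·0.3 + 0.154·0.27
      = 0.01309 + 0.00493 + 0.015 + 0.0026 + 0.0465 + 0.04158 = 0.1237

P(F) ≈ 0.1237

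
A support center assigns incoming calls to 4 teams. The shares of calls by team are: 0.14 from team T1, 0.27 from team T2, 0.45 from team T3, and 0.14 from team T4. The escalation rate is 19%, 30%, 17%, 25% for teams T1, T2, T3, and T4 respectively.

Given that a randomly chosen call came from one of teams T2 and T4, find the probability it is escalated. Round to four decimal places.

Let S = {T2, T4}.
P(S) = 0.27 + 0.14 = 0.41.
P(E ∩ S) = 0.3·0.27 + 0.25·0.14 = 0.081 + 0.035 = 0.116.
P(E | S) = 0.116 / 0.41 = 0.282927…

0.2829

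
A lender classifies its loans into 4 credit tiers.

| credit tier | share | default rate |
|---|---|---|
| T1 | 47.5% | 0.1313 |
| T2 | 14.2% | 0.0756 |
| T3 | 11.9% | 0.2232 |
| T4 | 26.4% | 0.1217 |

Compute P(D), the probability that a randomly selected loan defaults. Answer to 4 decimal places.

0.1318

P(D) = P(D|T1)·P(T1) + P(D|T2)·P(T2) + P(D|T3)·P(T3) + P(D|T4)·P(T4)
      = 0.1313·0.475 + 0.0756·0.142 + 0.2232·0.119 + 0.1217·0.264
      = 0.0623675 + 0.0107352 + 0.0265608 + 0.0321288 = 0.1317923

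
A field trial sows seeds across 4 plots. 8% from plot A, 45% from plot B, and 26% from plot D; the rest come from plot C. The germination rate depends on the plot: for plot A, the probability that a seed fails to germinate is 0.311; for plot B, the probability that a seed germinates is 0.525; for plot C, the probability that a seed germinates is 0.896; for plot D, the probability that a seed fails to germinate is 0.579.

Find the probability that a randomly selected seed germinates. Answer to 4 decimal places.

P(C) = 1 − (0.08 + 0.45 + 0.26) = 0.21.
P(G|A) = 1 − 0.311 = 0.689.
P(G|D) = 1 − 0.579 = 0.421.
P(G) = P(G|A)·P(A) + P(G|B)·P(B) + P(G|C)·P(C) + P(G|D)·P(D)
      = 0.689·0.08 + 0.525·0.45 + 0.896·0.21 + 0.421·0.26
      = 0.05512 + 0.23625 + 0.18816 + 0.10946 = 0.58899

P(G) ≈ 0.5890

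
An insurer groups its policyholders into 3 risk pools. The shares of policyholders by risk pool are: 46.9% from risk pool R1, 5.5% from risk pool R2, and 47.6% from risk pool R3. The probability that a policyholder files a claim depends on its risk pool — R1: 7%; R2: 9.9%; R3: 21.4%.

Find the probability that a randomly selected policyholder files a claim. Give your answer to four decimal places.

0.1401

Summing over the partition,
P(C) = P(C|R1)·P(R1) + P(C|R2)·P(R2) + P(C|R3)·P(R3)
      = 0.07·0.469 + 0.099·0.055 + 0.214·0.476
      = 0.03283 + 0.005445 + 0.101864 = 0.140139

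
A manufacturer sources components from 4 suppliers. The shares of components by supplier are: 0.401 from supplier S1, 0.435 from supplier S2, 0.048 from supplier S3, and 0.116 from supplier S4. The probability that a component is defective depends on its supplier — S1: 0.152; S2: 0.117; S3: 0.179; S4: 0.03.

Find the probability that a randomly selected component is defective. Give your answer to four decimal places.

By the law of total probability,
P(D) = P(D|S1)·P(S1) + P(D|S2)·P(S2) + P(D|S3)·P(S3) + P(D|S4)·P(S4)
      = 0.152·0.401 + 0.117·0.435 + 0.179·0.048 + 0.03·0.116
      = 0.060952 + 0.050895 + 0.008592 + 0.00348 = 0.123919

0.1239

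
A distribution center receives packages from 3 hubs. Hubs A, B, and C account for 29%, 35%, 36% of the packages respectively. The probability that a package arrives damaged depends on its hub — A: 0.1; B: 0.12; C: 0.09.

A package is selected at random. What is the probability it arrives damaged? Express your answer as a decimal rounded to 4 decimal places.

0.1034

Using total probability over the partition,
P(D) = P(D|A)·P(A) + P(D|B)·P(B) + P(D|C)·P(C)
      = 0.1·0.29 + 0.12·0.35 + 0.09·0.36
      = 0.029 + 0.042 + 0.0324 = 0.1034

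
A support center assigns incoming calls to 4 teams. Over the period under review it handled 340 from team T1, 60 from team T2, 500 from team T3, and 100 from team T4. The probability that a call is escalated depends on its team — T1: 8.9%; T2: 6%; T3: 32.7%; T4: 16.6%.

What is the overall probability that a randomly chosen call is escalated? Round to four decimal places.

P(E) ≈ 0.2140

Total: 340 + 60 + 500 + 100 = 1000.
P(T1) = 340/1000 = 0.34. P(T2) = 60/1000 = 0.06. P(T3) = 500/1000 = 0.5. P(T4) = 100/1000 = 0.1.
P(E) = P(E|T1)·P(T1) + P(E|T2)·P(T2) + P(E|T3)·P(T3) + P(E|T4)·P(T4)
      = 0.089·0.34 + 0.06·0.06 + 0.327·0.5 + 0.166·0.1
      = 0.03026 + 0.0036 + 0.1635 + 0.0166 = 0.21396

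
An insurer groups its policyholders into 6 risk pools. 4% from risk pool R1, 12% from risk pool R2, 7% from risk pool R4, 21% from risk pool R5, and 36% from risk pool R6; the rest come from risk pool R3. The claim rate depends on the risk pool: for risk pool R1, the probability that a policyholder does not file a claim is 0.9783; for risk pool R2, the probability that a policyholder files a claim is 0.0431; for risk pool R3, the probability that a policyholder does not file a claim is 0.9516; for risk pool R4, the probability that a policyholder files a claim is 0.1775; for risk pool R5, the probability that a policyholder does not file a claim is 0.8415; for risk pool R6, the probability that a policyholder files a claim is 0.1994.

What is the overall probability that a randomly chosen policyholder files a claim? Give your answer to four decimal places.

P(C) ≈ 0.1332

P(R3) = 1 − (0.04 + 0.12 + 0.07 + 0.21 + 0.36) = 0.2.
P(C|R1) = 1 − 0.9783 = 0.0217.
P(C|R3) = 1 − 0.9516 = 0.0484.
P(C|R5) = 1 − 0.8415 = 0.1585.
Using total probability over the partition,
P(C) = P(C|R1)·P(R1) + P(C|R2)·P(R2) + P(C|R3)·P(R3) + P(C|R4)·P(R4) + P(C|R5)·P(R5) + P(C|R6)·P(R6)
      = 0.0217·0.04 + 0.0431·0.12 + 0.0484·0.2 + 0.1775·0.07 + 0.1585·0.21 + 0.1994·0.36
      = 0.000868 + 0.005172 + 0.00968 + 0.012425 + 0.033285 + 0.071784 = 0.133214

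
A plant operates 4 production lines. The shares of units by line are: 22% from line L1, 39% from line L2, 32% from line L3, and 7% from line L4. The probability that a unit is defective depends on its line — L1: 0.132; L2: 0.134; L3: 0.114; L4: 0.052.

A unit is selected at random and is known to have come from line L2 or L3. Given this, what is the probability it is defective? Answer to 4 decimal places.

0.1250

Let S = {L2, L3}.
P(S) = 0.39 + 0.32 = 0.71.
P(D ∩ S) = 0.134·0.39 + 0.114·0.32 = 0.05226 + 0.03648 = 0.08874.
P(D | S) = 0.08874 / 0.71 = 0.124986…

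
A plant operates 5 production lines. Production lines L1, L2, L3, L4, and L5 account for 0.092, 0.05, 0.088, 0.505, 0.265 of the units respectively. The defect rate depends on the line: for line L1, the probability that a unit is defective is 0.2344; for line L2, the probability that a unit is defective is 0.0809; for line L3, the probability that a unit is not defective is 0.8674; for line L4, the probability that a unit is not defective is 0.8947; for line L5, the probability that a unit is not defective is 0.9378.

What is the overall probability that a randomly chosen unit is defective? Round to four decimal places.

P(D|L3) = 1 − 0.8674 = 0.1326.
P(D|L4) = 1 − 0.8947 = 0.1053.
P(D|L5) = 1 − 0.9378 = 0.0622.
By the law of total probability,
P(D) = P(D|L1)·P(L1) + P(D|L2)·P(L2) + P(D|L3)·P(L3) + P(D|L4)·P(L4) + P(D|L5)·P(L5)
      = 0.2344·0.092 + 0.0809·0.05 + 0.1326·0.088 + 0.1053·0.505 + 0.0622·0.265
      = 0.0215648 + 0.004045 + 0.0116688 + 0.0531765 + 0.016483 = 0.1069381

P(D) ≈ 0.1069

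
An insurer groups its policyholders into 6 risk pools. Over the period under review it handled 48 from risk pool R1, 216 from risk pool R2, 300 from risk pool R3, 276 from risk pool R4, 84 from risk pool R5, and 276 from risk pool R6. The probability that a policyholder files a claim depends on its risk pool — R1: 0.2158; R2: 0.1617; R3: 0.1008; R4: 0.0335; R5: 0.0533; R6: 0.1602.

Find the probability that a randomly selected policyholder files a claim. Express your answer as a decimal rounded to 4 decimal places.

P(C) ≈ 0.1112

Total: 48 + 216 + 300 + 276 + 84 + 276 = 1200.
P(R1) = 48/1200 = 0.04. P(R2) = 216/1200 = 0.18. P(R3) = 300/1200 = 0.25. P(R4) = 276/1200 = 0.23. P(R5) = 84/1200 = 0.07. P(R6) = 276/1200 = 0.23.
P(C) = P(C|R1)·P(R1) + P(C|R2)·P(R2) + P(C|R3)·P(R3) + P(C|R4)·P(R4) + P(C|R5)·P(R5) + P(C|R6)·P(R6)
      = 0.2158·0.04 + 0.1617·0.18 + 0.1008·0.25 + 0.0335·0.23 + 0.0533·0.07 + 0.1602·0.23
      = 0.008632 + 0.029106 + 0.0252 + 0.007705 + 0.003731 + 0.036846 = 0.11122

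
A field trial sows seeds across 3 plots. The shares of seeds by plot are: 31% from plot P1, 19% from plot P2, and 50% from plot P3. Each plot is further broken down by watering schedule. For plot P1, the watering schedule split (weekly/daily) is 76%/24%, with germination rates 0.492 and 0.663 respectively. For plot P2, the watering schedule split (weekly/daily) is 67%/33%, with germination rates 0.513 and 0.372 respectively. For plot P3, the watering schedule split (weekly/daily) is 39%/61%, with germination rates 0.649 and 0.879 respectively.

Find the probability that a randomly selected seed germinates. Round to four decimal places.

P(G|P1) = 0.76·0.492 + 0.24·0.663 = 0.37392 + 0.15912 = 0.53304
P(G|P2) = 0.67·0.513 + 0.33·0.372 = 0.34371 + 0.12276 = 0.46647
P(G|P3) = 0.39·0.649 + 0.61·0.879 = 0.25311 + 0.53619 = 0.7893
By total probability over the outer partition,
P(G) = 0.31·0.53304 + 0.19·0.46647 + 0.5·0.7893
      = 0.1652424 + 0.0886293 + 0.39465 = 0.6485217

P(G) ≈ 0.6485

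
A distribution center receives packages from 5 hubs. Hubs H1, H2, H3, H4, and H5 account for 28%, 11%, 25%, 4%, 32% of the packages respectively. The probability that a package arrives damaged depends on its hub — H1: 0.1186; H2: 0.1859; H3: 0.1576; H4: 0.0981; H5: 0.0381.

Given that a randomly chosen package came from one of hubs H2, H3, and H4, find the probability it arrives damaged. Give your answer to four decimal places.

Let S = {H2, H3, H4}.
P(S) = 0.11 + 0.25 + 0.04 = 0.4.
P(D ∩ S) = 0.1859·0.11 + 0.1576·0.25 + 0.0981·0.04 = 0.020449 + 0.0394 + 0.003924 = 0.063773.
P(D | S) = 0.063773 / 0.4 = 0.159433…

0.1594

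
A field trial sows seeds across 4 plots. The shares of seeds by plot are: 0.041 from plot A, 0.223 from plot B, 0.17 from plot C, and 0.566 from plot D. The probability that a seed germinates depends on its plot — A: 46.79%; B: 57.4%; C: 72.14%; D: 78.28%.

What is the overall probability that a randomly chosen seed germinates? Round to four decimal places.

P(G) ≈ 0.7129

P(G) = P(G|A)·P(A) + P(G|B)·P(B) + P(G|C)·P(C) + P(G|D)·P(D)
      = 0.4679·0.041 + 0.574·0.223 + 0.7214·0.17 + 0.7828·0.566
      = 0.0191839 + 0.128002 + 0.122638 + 0.4430648 = 0.7128887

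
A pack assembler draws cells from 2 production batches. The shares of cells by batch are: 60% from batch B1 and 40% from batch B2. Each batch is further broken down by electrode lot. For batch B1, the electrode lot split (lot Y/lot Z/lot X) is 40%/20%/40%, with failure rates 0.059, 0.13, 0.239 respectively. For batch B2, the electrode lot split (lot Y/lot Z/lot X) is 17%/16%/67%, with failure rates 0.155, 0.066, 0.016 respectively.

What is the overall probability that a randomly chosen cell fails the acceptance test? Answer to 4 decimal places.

P(F) ≈ 0.1062

P(F|B1) = 0.4·0.059 + 0.2·0.13 + 0.4·0.239 = 0.0236 + 0.026 + 0.0956 = 0.1452
P(F|B2) = 0.17·0.155 + 0.16·0.066 + 0.67·0.016 = 0.02635 + 0.01056 + 0.01072 = 0.04763
By total probability over the outer partition,
P(F) = 0.6·0.1452 + 0.4·0.04763
      = 0.08712 + 0.019052 = 0.106172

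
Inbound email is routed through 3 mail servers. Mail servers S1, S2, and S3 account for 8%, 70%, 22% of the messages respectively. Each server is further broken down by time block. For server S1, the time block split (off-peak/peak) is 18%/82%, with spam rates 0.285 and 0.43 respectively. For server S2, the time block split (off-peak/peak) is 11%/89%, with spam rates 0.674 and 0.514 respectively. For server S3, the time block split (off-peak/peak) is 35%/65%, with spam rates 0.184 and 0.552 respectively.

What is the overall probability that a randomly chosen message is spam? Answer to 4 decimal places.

0.4975

P(S|S1) = 0.18·0.285 + 0.82·0.43 = 0.0513 + 0.3526 = 0.4039
P(S|S2) = 0.11·0.674 + 0.89·0.514 = 0.07414 + 0.45746 = 0.5316
P(S|S3) = 0.35·0.184 + 0.65·0.552 = 0.0644 + 0.3588 = 0.4232
By total probability over the outer partition,
P(S) = 0.08·0.4039 + 0.7·0.5316 + 0.22·0.4232
      = 0.032312 + 0.37212 + 0.093104 = 0.497536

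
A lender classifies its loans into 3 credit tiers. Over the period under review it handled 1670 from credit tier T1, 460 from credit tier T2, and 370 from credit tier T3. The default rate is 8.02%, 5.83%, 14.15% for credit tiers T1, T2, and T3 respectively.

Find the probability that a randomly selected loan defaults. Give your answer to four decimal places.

0.0852

Total: 1670 + 460 + 370 = 2500.
P(T1) = 1670/2500 = 0.668. P(T2) = 460/2500 = 0.184. P(T3) = 370/2500 = 0.148.
P(D) = P(D|T1)·P(T1) + P(D|T2)·P(T2) + P(D|T3)·P(T3)
      = 0.0802·0.668 + 0.0583·0.184 + 0.1415·0.148
      = 0.0535736 + 0.0107272 + 0.020942 = 0.0852428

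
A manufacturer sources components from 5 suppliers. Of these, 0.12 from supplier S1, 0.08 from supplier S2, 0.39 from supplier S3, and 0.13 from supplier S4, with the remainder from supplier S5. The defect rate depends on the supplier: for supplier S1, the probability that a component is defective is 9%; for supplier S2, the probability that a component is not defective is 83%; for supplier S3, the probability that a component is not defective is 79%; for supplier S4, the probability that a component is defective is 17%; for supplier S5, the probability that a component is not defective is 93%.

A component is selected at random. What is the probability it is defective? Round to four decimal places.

P(S5) = 1 − (0.12 + 0.08 + 0.39 + 0.13) = 0.28.
P(D|S2) = 1 − 0.83 = 0.17.
P(D|S3) = 1 − 0.79 = 0.21.
P(D|S5) = 1 − 0.93 = 0.07.
Summing over the partition,
P(D) = P(D|S1)·P(S1) + P(D|S2)·P(S2) + P(D|S3)·P(S3) + P(D|S4)·P(S4) + P(D|S5)·P(S5)
      = 0.09·0.12 + 0.17·0.08 + 0.21·0.39 + 0.17·0.13 + 0.07·0.28
      = 0.0108 + 0.0136 + 0.0819 + 0.0221 + 0.0196 = 0.148

0.1480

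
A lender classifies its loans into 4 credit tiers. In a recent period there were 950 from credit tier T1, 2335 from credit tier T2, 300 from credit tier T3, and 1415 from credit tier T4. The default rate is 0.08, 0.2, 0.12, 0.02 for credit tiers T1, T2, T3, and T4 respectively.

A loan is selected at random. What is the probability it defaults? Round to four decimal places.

Total: 950 + 2335 + 300 + 1415 = 5000.
P(T1) = 950/5000 = 0.19. P(T2) = 2335/5000 = 0.467. P(T3) = 300/5000 = 0.06. P(T4) = 1415/5000 = 0.283.
By the law of total probability,
P(D) = P(D|T1)·P(T1) + P(D|T2)·P(T2) + P(D|T3)·P(T3) + P(D|T4)·P(T4)
      = 0.08·0.19 + 0.2·0.467 + 0.12·0.06 + 0.02·0.283
      = 0.0152 + 0.0934 + 0.0072 + 0.00566 = 0.12146

0.1215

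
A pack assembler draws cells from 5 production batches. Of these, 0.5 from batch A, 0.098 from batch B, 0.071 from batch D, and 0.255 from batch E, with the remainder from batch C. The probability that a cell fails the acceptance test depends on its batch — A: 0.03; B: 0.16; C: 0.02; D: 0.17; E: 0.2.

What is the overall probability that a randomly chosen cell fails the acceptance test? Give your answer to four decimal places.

0.0953

P(C) = 1 − (0.5 + 0.098 + 0.071 + 0.255) = 0.076.
Summing over the partition,
P(F) = P(F|A)·P(A) + P(F|B)·P(B) + P(F|C)·P(C) + P(F|D)·P(D) + P(F|E)·P(E)
      = 0.03·0.5 + 0.16·0.098 + 0.02·0.076 + 0.17·0.071 + 0.2·0.255
      = 0.015 + 0.01568 + 0.00152 + 0.01207 + 0.051 = 0.09527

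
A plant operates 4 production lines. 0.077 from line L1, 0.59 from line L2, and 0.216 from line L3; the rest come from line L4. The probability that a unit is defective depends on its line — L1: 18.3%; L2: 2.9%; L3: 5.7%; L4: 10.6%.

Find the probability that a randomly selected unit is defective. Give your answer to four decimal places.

0.0559

P(L4) = 1 − (0.077 + 0.59 + 0.216) = 0.117.
Summing over the partition,
P(D) = P(D|L1)·P(L1) + P(D|L2)·P(L2) + P(D|L3)·P(L3) + P(D|L4)·P(L4)
      = 0.183·0.077 + 0.029·0.59 + 0.057·0.216 + 0.106·0.117
      = 0.014091 + 0.01711 + 0.012312 + 0.012402 = 0.055915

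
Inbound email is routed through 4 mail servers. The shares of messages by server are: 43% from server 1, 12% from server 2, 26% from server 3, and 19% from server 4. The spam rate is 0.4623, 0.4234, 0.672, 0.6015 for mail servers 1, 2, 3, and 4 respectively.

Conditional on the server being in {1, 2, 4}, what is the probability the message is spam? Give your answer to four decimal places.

0.4917

Let J = {1, 2, 4}.
P(J) = 0.43 + 0.12 + 0.19 = 0.74.
P(S ∩ J) = 0.4623·0.43 + 0.4234·0.12 + 0.6015·0.19 = 0.198789 + 0.050808 + 0.114285 = 0.363882.
P(S | J) = 0.363882 / 0.74 = 0.491732…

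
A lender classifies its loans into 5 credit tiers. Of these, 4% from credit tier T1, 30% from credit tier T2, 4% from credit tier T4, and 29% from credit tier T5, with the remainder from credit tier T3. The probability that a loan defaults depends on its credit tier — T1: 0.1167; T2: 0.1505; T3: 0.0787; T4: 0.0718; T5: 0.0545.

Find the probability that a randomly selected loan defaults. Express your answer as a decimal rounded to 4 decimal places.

P(D) ≈ 0.0945

P(T3) = 1 − (0.04 + 0.3 + 0.04 + 0.29) = 0.33.
P(D) = P(D|T1)·P(T1) + P(D|T2)·P(T2) + P(D|T3)·P(T3) + P(D|T4)·P(T4) + P(D|T5)·P(T5)
      = 0.1167·0.04 + 0.1505·0.3 + 0.0787·0.33 + 0.0718·0.04 + 0.0545·0.29
      = 0.004668 + 0.04515 + 0.025971 + 0.002872 + 0.015805 = 0.094466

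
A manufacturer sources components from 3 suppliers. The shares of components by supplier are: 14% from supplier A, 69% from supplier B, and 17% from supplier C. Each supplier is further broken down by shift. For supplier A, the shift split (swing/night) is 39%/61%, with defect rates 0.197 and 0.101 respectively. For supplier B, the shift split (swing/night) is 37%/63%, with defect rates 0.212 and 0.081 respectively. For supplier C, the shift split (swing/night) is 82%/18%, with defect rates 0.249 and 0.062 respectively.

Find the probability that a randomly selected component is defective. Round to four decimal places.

0.1453

P(D|A) = 0.39·0.197 + 0.61·0.101 = 0.07683 + 0.06161 = 0.13844
P(D|B) = 0.37·0.212 + 0.63·0.081 = 0.07844 + 0.05103 = 0.12947
P(D|C) = 0.82·0.249 + 0.18·0.062 = 0.20418 + 0.01116 = 0.21534
By total probability over the outer partition,
P(D) = 0.14·0.13844 + 0.69·0.12947 + 0.17·0.21534
      = 0.0193816 + 0.0893343 + 0.0366078 = 0.1453237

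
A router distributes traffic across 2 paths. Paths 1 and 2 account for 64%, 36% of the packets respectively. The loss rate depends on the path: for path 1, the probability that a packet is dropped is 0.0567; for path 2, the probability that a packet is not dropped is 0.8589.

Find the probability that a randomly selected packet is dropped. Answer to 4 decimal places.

0.0871

P(L|2) = 1 − 0.8589 = 0.1411.
Using total probability over the partition,
P(L) = P(L|1)·P(1) + P(L|2)·P(2)
      = 0.0567·0.64 + 0.1411·0.36
      = 0.036288 + 0.050796 = 0.087084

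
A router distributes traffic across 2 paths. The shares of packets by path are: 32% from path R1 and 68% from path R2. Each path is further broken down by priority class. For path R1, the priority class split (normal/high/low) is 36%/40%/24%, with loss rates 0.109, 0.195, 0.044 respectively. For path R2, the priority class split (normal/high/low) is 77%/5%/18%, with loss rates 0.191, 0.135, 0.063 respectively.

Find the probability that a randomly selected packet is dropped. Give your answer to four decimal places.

P(L|R1) = 0.36·0.109 + 0.4·0.195 + 0.24·0.044 = 0.03924 + 0.078 + 0.01056 = 0.1278
P(L|R2) = 0.77·0.191 + 0.05·0.135 + 0.18·0.063 = 0.14707 + 0.00675 + 0.01134 = 0.16516
By total probability over the outer partition,
P(L) = 0.32·0.1278 + 0.68·0.16516
      = 0.040896 + 0.1123088 = 0.1532048

0.1532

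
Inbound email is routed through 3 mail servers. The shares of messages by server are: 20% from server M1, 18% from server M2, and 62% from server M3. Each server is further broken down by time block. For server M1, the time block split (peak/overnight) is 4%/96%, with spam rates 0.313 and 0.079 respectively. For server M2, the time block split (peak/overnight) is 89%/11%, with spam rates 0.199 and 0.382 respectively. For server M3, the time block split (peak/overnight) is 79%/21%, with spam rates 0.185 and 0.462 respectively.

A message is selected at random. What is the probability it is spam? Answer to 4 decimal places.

P(S|M1) = 0.04·0.313 + 0.96·0.079 = 0.01252 + 0.07584 = 0.08836
P(S|M2) = 0.89·0.199 + 0.11·0.382 = 0.17711 + 0.04202 = 0.21913
P(S|M3) = 0.79·0.185 + 0.21·0.462 = 0.14615 + 0.09702 = 0.24317
By total probability over the outer partition,
P(S) = 0.2·0.08836 + 0.18·0.21913 + 0.62·0.24317
      = 0.017672 + 0.0394434 + 0.1507654 = 0.2078808

0.2079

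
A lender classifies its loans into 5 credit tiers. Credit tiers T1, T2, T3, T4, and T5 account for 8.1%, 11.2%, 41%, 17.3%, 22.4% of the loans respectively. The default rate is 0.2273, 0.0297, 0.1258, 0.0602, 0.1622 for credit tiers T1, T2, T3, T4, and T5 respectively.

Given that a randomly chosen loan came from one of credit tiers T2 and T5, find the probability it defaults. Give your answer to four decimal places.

Let S = {T2, T5}.
P(S) = 0.112 + 0.224 = 0.336.
P(D ∩ S) = 0.0297·0.112 + 0.1622·0.224 = 0.0033264 + 0.0363328 = 0.0396592.
P(D | S) = 0.0396592 / 0.336 = 0.118033…

0.1180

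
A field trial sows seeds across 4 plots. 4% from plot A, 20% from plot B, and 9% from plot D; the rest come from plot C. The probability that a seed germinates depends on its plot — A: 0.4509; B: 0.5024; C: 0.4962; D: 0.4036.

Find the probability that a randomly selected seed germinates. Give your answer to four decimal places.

P(C) = 1 − (0.04 + 0.2 + 0.09) = 0.67.
By the law of total probability,
P(G) = P(G|A)·P(A) + P(G|B)·P(B) + P(G|C)·P(C) + P(G|D)·P(D)
      = 0.4509·0.04 + 0.5024·0.2 + 0.4962·0.67 + 0.4036·0.09
      = 0.018036 + 0.10048 + 0.332454 + 0.036324 = 0.487294

P(G) ≈ 0.4873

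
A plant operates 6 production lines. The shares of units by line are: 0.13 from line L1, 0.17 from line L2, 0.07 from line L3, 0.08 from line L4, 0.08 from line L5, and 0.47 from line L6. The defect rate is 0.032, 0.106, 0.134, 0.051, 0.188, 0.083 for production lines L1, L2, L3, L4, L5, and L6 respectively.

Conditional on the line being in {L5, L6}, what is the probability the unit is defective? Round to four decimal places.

0.0983

Let S = {L5, L6}.
P(S) = 0.08 + 0.47 = 0.55.
P(D ∩ S) = 0.188·0.08 + 0.083·0.47 = 0.01504 + 0.03901 = 0.05405.
P(D | S) = 0.05405 / 0.55 = 0.098273…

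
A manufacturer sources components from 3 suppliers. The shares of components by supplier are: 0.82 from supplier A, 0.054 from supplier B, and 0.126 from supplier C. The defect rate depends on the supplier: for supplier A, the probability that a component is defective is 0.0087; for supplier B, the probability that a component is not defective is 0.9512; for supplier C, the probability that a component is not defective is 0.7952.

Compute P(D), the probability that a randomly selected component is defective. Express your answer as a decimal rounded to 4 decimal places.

0.0356

P(D|B) = 1 − 0.9512 = 0.0488.
P(D|C) = 1 − 0.7952 = 0.2048.
P(D) = P(D|A)·P(A) + P(D|B)·P(B) + P(D|C)·P(C)
      = 0.0087·0.82 + 0.0488·0.054 + 0.2048·0.126
      = 0.007134 + 0.0026352 + 0.0258048 = 0.035574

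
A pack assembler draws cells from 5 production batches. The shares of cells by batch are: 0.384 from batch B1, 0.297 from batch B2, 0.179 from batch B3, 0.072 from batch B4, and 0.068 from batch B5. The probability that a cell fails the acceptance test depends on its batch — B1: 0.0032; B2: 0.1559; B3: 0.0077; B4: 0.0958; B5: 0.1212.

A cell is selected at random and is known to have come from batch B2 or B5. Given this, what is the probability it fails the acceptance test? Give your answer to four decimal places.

Let S = {B2, B5}.
P(S) = 0.297 + 0.068 = 0.365.
P(F ∩ S) = 0.1559·0.297 + 0.1212·0.068 = 0.0463023 + 0.0082416 = 0.0545439.
P(F | S) = 0.0545439 / 0.365 = 0.149435…

P(F|S) ≈ 0.1494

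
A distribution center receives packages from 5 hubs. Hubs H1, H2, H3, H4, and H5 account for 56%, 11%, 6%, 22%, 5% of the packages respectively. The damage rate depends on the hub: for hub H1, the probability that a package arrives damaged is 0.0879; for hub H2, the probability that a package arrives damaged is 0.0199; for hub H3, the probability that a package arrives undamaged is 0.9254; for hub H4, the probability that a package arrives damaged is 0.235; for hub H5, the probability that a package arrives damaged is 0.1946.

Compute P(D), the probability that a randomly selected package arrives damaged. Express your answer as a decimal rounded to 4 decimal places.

P(D|H3) = 1 − 0.9254 = 0.0746.
P(D) = P(D|H1)·P(H1) + P(D|H2)·P(H2) + P(D|H3)·P(H3) + P(D|H4)·P(H4) + P(D|H5)·P(H5)
      = 0.0879·0.56 + 0.0199·0.11 + 0.0746·0.06 + 0.235·0.22 + 0.1946·0.05
      = 0.049224 + 0.002189 + 0.004476 + 0.0517 + 0.00973 = 0.117319

P(D) ≈ 0.1173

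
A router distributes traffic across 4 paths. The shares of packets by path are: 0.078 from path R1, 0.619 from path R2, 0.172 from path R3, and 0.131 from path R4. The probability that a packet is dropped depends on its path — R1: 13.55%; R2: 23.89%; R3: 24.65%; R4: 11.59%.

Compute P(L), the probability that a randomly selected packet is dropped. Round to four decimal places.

0.2160

Summing over the partition,
P(L) = P(L|R1)·P(R1) + P(L|R2)·P(R2) + P(L|R3)·P(R3) + P(L|R4)·P(R4)
      = 0.1355·0.078 + 0.2389·0.619 + 0.2465·0.172 + 0.1159·0.131
      = 0.010569 + 0.1478791 + 0.042398 + 0.0151829 = 0.216029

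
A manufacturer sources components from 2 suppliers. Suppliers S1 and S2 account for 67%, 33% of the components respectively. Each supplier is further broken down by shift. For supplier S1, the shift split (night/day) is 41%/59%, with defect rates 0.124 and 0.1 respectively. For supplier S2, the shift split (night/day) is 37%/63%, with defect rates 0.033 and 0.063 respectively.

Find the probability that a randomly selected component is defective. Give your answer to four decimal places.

P(D) ≈ 0.0907

P(D|S1) = 0.41·0.124 + 0.59·0.1 = 0.05084 + 0.059 = 0.10984
P(D|S2) = 0.37·0.033 + 0.63·0.063 = 0.01221 + 0.03969 = 0.0519
Then overall,
P(D) = 0.67·0.10984 + 0.33·0.0519
      = 0.0735928 + 0.017127 = 0.0907198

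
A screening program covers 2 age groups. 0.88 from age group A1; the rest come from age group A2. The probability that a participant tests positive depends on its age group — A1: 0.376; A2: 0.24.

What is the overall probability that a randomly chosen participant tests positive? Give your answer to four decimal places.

P(A2) = 1 − (0.88) = 0.12.
P(T) = P(T|A1)·P(A1) + P(T|A2)·P(A2)
      = 0.376·0.88 + 0.24·0.12
      = 0.33088 + 0.0288 = 0.35968

0.3597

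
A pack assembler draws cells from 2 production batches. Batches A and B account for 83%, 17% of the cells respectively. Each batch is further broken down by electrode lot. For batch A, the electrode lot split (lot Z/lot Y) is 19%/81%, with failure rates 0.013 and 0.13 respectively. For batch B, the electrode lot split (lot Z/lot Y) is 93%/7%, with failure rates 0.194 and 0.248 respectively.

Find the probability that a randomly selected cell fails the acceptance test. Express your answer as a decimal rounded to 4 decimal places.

P(F) ≈ 0.1231

P(F|A) = 0.19·0.013 + 0.81·0.13 = 0.00247 + 0.1053 = 0.10777
P(F|B) = 0.93·0.194 + 0.07·0.248 = 0.18042 + 0.01736 = 0.19778
Then overall,
P(F) = 0.83·0.10777 + 0.17·0.19778
      = 0.0894491 + 0.0336226 = 0.1230717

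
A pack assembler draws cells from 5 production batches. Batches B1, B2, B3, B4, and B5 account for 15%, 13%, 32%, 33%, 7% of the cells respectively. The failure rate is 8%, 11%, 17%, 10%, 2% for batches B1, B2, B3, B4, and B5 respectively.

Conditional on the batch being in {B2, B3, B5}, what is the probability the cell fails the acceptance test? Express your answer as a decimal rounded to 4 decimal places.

0.1348

Let S = {B2, B3, B5}.
P(S) = 0.13 + 0.32 + 0.07 = 0.52.
P(F ∩ S) = 0.11·0.13 + 0.17·0.32 + 0.02·0.07 = 0.0143 + 0.0544 + 0.0014 = 0.0701.
P(F | S) = 0.0701 / 0.52 = 0.134808…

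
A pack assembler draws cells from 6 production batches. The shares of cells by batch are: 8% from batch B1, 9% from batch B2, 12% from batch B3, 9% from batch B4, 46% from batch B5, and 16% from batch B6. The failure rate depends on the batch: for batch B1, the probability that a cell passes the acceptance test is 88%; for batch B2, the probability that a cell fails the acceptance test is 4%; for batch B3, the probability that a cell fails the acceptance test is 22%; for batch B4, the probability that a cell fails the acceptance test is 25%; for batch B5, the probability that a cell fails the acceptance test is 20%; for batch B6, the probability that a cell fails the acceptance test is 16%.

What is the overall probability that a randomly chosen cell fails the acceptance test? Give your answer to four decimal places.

P(F|B1) = 1 − 0.88 = 0.12.
Using total probability over the partition,
P(F) = P(F|B1)·P(B1) + P(F|B2)·P(B2) + P(F|B3)·P(B3) + P(F|B4)·P(B4) + P(F|B5)·P(B5) + P(F|B6)·P(B6)
      = 0.12·0.08 + 0.04·0.09 + 0.22·0.12 + 0.25·0.09 + 0.2·0.46 + 0.16·0.16
      = 0.0096 + 0.0036 + 0.0264 + 0.0225 + 0.092 + 0.0256 = 0.1797

P(F) ≈ 0.1797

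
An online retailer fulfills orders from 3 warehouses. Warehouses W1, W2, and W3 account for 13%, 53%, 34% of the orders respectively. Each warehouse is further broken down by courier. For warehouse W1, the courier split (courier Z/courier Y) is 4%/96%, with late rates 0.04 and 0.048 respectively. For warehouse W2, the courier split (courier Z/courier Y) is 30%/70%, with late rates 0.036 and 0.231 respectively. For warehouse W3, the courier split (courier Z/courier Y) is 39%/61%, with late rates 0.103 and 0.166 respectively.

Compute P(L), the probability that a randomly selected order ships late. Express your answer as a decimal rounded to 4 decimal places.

P(L) ≈ 0.1457

P(L|W1) = 0.04·0.04 + 0.96·0.048 = 0.0016 + 0.04608 = 0.04768
P(L|W2) = 0.3·0.036 + 0.7·0.231 = 0.0108 + 0.1617 = 0.1725
P(L|W3) = 0.39·0.103 + 0.61·0.166 = 0.04017 + 0.10126 = 0.14143
Then overall,
P(L) = 0.13·0.04768 + 0.53·0.1725 + 0.34·0.14143
      = 0.0061984 + 0.091425 + 0.0480862 = 0.1457096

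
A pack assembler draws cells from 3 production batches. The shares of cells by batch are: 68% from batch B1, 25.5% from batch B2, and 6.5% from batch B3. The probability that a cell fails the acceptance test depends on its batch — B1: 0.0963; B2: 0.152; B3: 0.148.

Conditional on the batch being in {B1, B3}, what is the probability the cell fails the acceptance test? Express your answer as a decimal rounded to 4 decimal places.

0.1008

Let S = {B1, B3}.
P(S) = 0.68 + 0.065 = 0.745.
P(F ∩ S) = 0.0963·0.68 + 0.148·0.065 = 0.065484 + 0.00962 = 0.075104.
P(F | S) = 0.075104 / 0.745 = 0.100811…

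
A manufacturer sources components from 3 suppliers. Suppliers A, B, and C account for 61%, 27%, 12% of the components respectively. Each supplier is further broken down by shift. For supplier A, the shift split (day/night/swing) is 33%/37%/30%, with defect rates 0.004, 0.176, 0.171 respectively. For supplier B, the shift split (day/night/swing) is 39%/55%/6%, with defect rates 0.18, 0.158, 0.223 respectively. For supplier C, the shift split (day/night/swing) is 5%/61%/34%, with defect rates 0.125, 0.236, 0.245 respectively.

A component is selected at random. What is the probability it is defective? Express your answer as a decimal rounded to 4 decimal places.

P(D|A) = 0.33·0.004 + 0.37·0.176 + 0.3·0.171 = 0.00132 + 0.06512 + 0.0513 = 0.11774
P(D|B) = 0.39·0.18 + 0.55·0.158 + 0.06·0.223 = 0.0702 + 0.0869 + 0.01338 = 0.17048
P(D|C) = 0.05·0.125 + 0.61·0.236 + 0.34·0.245 = 0.00625 + 0.14396 + 0.0833 = 0.23351
By total probability over the outer partition,
P(D) = 0.61·0.11774 + 0.27·0.17048 + 0.12·0.23351
      = 0.0718214 + 0.0460296 + 0.0280212 = 0.1458722

P(D) ≈ 0.1459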